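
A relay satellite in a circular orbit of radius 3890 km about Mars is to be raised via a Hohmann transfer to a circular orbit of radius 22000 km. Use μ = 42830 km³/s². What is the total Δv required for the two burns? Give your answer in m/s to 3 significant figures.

Δv = 1640 m/s

Transfer-ellipse semi-major axis a_t = (r₁ + r₂)/2 = (3890 + 22000)/2 = 12945 km.
Circular speed at r₁: v₁ = √(μ/r₁) = √(42830/3890) = 3.318 km/s.
Transfer-orbit speed at r₁ (v² = μ(2/r − 1/a)): v_p = √[μ(2/r₁ − 1/a_t)] = 4.326 km/s.
First burn Δv₁ = |v_p − v₁| = 1.008 km/s.
At r₂, v₂ = √(μ/r₂) = 1.3953 km/s.
Transfer-orbit speed at r₂: v_a = √[μ(2/r₂ − 1/a_t)] = 0.76487 km/s.
Second burn Δv₂ = |v₂ − v_a| = 0.6304 km/s.
Total Δv = Δv₁ + Δv₂ = 1.638 km/s.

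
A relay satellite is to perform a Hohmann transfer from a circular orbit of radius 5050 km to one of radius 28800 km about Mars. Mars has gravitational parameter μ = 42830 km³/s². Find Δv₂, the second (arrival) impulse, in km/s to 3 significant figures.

Transfer-ellipse semi-major axis a_t = (r₁ + r₂)/2 = (5050 + 28800)/2 = 16925 km.
On the circular orbit at r = 28800 km, v_c = √(μ/r) = 1.2195 km/s.
Vis-viva on the transfer ellipse at r = 28800 km gives v_t = √[μ(2/r − 1/a_t)] = 0.66613 km/s.
Δv₂ = |v_t − v_c| = |0.66613 − 1.2195| = 0.5534 km/s.

Δv₂ = 0.553 km/s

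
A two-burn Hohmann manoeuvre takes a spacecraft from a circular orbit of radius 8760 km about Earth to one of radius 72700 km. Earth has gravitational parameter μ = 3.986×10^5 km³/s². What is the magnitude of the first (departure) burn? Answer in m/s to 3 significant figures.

Semi-major axis of the transfer orbit: a_t = (8760 + 72700)/2 = 40730 km.
Circular speed at r = 8760 km: v_c = √(μ/r) = 6.7455 km/s.
Vis-viva on the transfer ellipse at r = 8760 km gives v_t = √[μ(2/r − 1/a_t)] = 9.0121 km/s.
Δv₁ = |v_t − v_c| = |9.0121 − 6.7455| = 2.267 km/s.

Δv₁ = 2270 m/s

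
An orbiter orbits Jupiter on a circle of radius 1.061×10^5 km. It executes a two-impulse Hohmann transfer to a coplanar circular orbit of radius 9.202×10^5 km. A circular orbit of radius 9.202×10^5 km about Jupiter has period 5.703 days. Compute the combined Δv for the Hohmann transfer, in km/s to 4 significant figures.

From Kepler's third law T² = 4π²r³/μ at r = 9.202×10^5 km, T = 5.703 days = 5.703 × 86400 s = 4.927392×10^5 s: μ = 4π²r³/T² = 1.26699×10^8 km³/s².
The Hohmann ellipse has a_t = (r₁ + r₂)/2 = 5.1315×10^5 km.
Circular speed at r₁: v₁ = √(μ/r₁) = √(1.26699×10^8/1.061×10^5) = 34.56 km/s.
Transfer-orbit speed at r₁ (vis-viva equation): v_p = √[μ(2/r₁ − 1/a_t)] = 46.28 km/s.
First burn Δv₁ = |v_p − v₁| = 11.72 km/s.
At r₂, v₂ = √(μ/r₂) = 11.734 km/s.
Transfer-orbit speed at r₂: v_a = √[μ(2/r₂ − 1/a_t)] = 5.3356 km/s.
Second burn Δv₂ = |v₂ − v_a| = 6.398 km/s.
Total Δv = Δv₁ + Δv₂ = 18.12 km/s.

Δv = 18.12 km/s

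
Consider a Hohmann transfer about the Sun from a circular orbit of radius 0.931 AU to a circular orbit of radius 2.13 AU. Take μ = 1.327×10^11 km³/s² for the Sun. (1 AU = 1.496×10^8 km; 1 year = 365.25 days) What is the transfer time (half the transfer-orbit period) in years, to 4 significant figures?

t = 0.9468 years

In km: r₁ = 0.931 × 1.496×10^8 = 1.392776×10^8 km; r₂ = 2.13 × 1.496×10^8 = 3.18648×10^8 km.
Semi-major axis of the transfer orbit: a_t = (1.392776×10^8 + 3.18648×10^8)/2 = 2.289628×10^8 km.
Half the transfer-orbit period gives t = π√(a_t³/μ) = 2.988×10^7 s.
Converting: 2.988×10^7 s ÷ 3.15576×10^7 s/year (365.25 × 86400) = 0.9468 years.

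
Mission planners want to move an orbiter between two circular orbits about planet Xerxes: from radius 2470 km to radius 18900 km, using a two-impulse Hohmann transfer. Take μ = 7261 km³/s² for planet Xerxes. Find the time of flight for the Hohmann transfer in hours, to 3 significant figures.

Transfer-ellipse semi-major axis a_t = (r₁ + r₂)/2 = (2470 + 18900)/2 = 10685 km.
Transfer time t = π√(a_t³/μ) = π√((10685)³ / 7261) = 40720 s.
Converting: 40720 s ÷ 3600 s/hour = 11.3 hours.

t = 11.3 hours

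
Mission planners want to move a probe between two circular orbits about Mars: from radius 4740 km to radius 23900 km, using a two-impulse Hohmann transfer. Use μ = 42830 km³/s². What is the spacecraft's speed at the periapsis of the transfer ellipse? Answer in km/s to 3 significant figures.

v = 3.88 km/s

Semi-major axis of the transfer orbit: a_t = (4740 + 23900)/2 = 14320 km.
The periapsis of the transfer ellipse is at r = 4740 km.
From the vis-viva equation, v = √[μ(2/r − 1/a_t)] = 3.883 km/s.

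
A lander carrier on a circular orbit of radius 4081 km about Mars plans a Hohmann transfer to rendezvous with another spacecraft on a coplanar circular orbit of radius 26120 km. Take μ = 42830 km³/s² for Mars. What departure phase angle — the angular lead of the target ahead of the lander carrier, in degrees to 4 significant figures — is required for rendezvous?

Semi-major axis of the transfer orbit: a_t = (4081 + 26120)/2 = 15100.5 km.
The half-period of the transfer ellipse is t = π√(a_t³/μ) = 28170 s.
Target angular speed ω₂ = √(μ/r₂³) = 4.902×10^-5 rad/s.
Angle swept by the target during transfer: ω₂·t = 1.3809 rad = 79.12°.
Arrival is 180° from departure on the ellipse, so φ = 180° − 79.12° = 100.9°.

φ = 100.9°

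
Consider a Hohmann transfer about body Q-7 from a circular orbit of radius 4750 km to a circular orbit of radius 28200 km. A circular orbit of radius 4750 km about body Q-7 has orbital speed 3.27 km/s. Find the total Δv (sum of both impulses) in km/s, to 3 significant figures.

Δv = 1.63 km/s

From the circular-orbit relation v² = μ/r at r = 4750 km: μ = v²r = (3.27)² × 4750 = 50791.3 km³/s².
Transfer-ellipse semi-major axis a_t = (r₁ + r₂)/2 = (4750 + 28200)/2 = 16475 km.
Circular speed at r₁: v₁ = √(μ/r₁) = √(50791.3/4750) = 3.2700 km/s.
Transfer-orbit speed at r₁ (vis-viva equation): v_p = √[μ(2/r₁ − 1/a_t)] = 4.2782 km/s.
First burn Δv₁ = |v_p − v₁| = 1.0082 km/s.
At r₂, v₂ = √(μ/r₂) = 1.342054 km/s.
Transfer-orbit speed at r₂: v_a = √[μ(2/r₂ − 1/a_t)] = 0.7206163 km/s.
Second burn Δv₂ = |v₂ − v_a| = 0.62144 km/s.
Total Δv = Δv₁ + Δv₂ = 1.630 km/s.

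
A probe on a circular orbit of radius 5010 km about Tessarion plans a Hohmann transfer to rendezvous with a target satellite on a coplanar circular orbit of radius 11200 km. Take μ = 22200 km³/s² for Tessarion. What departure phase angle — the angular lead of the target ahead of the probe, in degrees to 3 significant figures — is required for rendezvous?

φ = 69.2°

Transfer-ellipse semi-major axis a_t = (r₁ + r₂)/2 = (5010 + 11200)/2 = 8105 km.
The half-period of the transfer ellipse is t = π√(a_t³/μ) = 15385 s.
The target's mean motion on its circular orbit is ω₂ = √(μ/r₂³) = 1.2570×10^-4 rad/s.
Angle swept by the target during transfer: ω₂·t = 1.934 rad = 110.8°.
The probe traverses 180° on the transfer ellipse, so the target must lead by 180° − 110.8° = 69.2°.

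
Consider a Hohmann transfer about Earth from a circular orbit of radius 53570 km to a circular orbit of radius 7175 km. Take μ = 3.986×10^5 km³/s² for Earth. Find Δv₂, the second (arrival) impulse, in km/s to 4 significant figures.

Δv₂ = 2.445 km/s

The Hohmann ellipse has a_t = (r₁ + r₂)/2 = 30372.5 km.
Circular speed at r = 7175 km: v_c = √(μ/r) = 7.4535 km/s.
Vis-viva on the transfer ellipse at r = 7175 km gives v_t = √[μ(2/r − 1/a_t)] = 9.8987 km/s.
Δv₂ = |v_t − v_c| = |9.8987 − 7.4535| = 2.445 km/s.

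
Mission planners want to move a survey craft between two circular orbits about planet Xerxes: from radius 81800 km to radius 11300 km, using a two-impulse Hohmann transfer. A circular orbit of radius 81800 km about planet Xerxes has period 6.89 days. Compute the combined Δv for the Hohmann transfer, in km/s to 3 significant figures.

From Kepler's third law T² = 4π²r³/μ at r = 81800 km, T = 6.89 days = 6.89 × 86400 s = 5.95296×10^5 s: μ = 4π²r³/T² = 60975.3 km³/s².
The Hohmann ellipse has a_t = (r₁ + r₂)/2 = 46550 km.
At r₁ the circular-orbit speed is v₁ = √(μ/r₁) = 0.8634 km/s.
On the transfer ellipse at r₁, vis-viva equation gives v_a = √[μ(2/r₁ − 1/a_t)] = 0.4254 km/s.
First burn Δv₁ = |v_a − v₁| = 0.4380 km/s.
At r₂, v₂ = √(μ/r₂) = 2.3229 km/s.
Transfer-orbit speed at r₂: v_p = √[μ(2/r₂ − 1/a_t)] = 3.0793 km/s.
Second burn Δv₂ = |v₂ − v_p| = 0.7564 km/s.
Δv = Δv₁ + Δv₂ = 0.4380 + 0.7564 = 1.194 km/s.

Δv = 1.19 km/s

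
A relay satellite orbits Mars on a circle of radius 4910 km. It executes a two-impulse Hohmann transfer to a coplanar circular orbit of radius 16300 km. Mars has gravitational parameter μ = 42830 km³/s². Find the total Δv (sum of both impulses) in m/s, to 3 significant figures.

Δv = 1230 m/s

Transfer-ellipse semi-major axis a_t = (r₁ + r₂)/2 = (4910 + 16300)/2 = 10605 km.
At r₁ the circular-orbit speed is v₁ = √(μ/r₁) = 2.9535 km/s.
Transfer-orbit speed at r₁ (v² = μ(2/r − 1/a)): v_p = √[μ(2/r₁ − 1/a_t)] = 3.6616 km/s.
First burn Δv₁ = |v_p − v₁| = 0.7081 km/s.
Circular speed at r₂: v₂ = √(μ/r₂) = 1.621 km/s.
Transfer-orbit speed at r₂: v_a = √[μ(2/r₂ − 1/a_t)] = 1.103 km/s.
Second burn Δv₂ = |v₂ − v_a| = 0.5180 km/s.
Δv = Δv₁ + Δv₂ = 0.7081 + 0.5180 = 1.226 km/s.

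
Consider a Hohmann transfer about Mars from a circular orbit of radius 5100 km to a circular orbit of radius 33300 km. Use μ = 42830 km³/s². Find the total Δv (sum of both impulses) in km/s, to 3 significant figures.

Transfer-ellipse semi-major axis a_t = (r₁ + r₂)/2 = (5100 + 33300)/2 = 19200 km.
Circular speed at r₁: v₁ = √(μ/r₁) = √(42830/5100) = 2.89794 km/s.
Transfer-orbit speed at r₁ (v² = μ(2/r − 1/a)): v_p = √[μ(2/r₁ − 1/a_t)] = 3.81646 km/s.
First burn Δv₁ = |v_p − v₁| = 0.9185 km/s.
At r₂, v₂ = √(μ/r₂) = 1.1341 km/s.
Transfer-orbit speed at r₂: v_a = √[μ(2/r₂ − 1/a_t)] = 0.58450 km/s.
Second burn Δv₂ = |v₂ − v_a| = 0.5496 km/s.
Δv = Δv₁ + Δv₂ = 0.9185 + 0.5496 = 1.468 km/s.

Δv = 1.47 km/s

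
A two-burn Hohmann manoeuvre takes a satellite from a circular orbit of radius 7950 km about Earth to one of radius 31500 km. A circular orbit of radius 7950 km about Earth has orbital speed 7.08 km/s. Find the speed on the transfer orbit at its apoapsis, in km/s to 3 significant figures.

v = 2.26 km/s

From the circular-orbit relation v² = μ/r at r = 7950 km: μ = v²r = (7.08)² × 7950 = 3.98505×10^5 km³/s².
The Hohmann ellipse has a_t = (r₁ + r₂)/2 = 19725 km.
The apoapsis of the transfer ellipse is at r = 31500 km.
Applying v² = μ(2/r − 1/a_t): v = 2.258 km/s.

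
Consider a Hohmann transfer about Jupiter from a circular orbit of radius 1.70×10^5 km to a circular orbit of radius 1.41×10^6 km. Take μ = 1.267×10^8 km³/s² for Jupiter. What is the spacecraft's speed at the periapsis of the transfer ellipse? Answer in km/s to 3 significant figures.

v = 36.5 km/s

The Hohmann ellipse has a_t = (r₁ + r₂)/2 = 7.900×10^5 km.
The periapsis of the transfer ellipse is at r = 1.700×10^5 km.
Vis-viva: v = √[μ(2/r − 1/a_t)] = √[1.267×10^8 × (2/1.700×10^5 − 1/7.900×10^5)] = 36.47 km/s.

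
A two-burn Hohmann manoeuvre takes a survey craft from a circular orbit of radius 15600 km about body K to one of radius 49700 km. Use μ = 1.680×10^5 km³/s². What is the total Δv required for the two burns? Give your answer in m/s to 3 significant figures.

Transfer-ellipse semi-major axis a_t = (r₁ + r₂)/2 = (15600 + 49700)/2 = 32650 km.
Circular speed at r₁: v₁ = √(μ/r₁) = √(1.680×10^5/15600) = 3.28165 km/s.
On the transfer ellipse at r₁, vis-viva gives v_p = √[μ(2/r₁ − 1/a_t)] = 4.04882 km/s.
First burn Δv₁ = |v_p − v₁| = 0.7672 km/s.
Circular speed at r₂: v₂ = √(μ/r₂) = 1.8386 km/s.
Transfer-orbit speed at r₂: v_a = √[μ(2/r₂ − 1/a_t)] = 1.2709 km/s.
Second burn Δv₂ = |v₂ − v_a| = 0.5677 km/s.
Δv = Δv₁ + Δv₂ = 0.7672 + 0.5677 = 1.335 km/s.

Δv = 1330 m/s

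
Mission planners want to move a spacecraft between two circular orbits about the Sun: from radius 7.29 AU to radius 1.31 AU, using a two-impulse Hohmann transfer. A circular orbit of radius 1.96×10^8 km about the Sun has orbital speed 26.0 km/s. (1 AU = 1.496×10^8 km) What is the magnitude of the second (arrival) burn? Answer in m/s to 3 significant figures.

Δv₂ = 7850 m/s

From the circular-orbit relation v² = μ/r at r = 1.96×10^8 km: μ = v²r = (26.0)² × 1.96×10^8 = 1.32496×10^11 km³/s².
In km: r₁ = 7.29 × 1.496×10^8 = 1.090584×10^9 km; r₂ = 1.31 × 1.496×10^8 = 1.95976×10^8 km.
The Hohmann ellipse has a_t = (r₁ + r₂)/2 = 6.4328×10^8 km.
Circular speed at r = 1.95976×10^8 km: v_c = √(μ/r) = 26.002 km/s.
Vis-viva on the transfer ellipse at r = 1.95976×10^8 km gives v_t = √[μ(2/r − 1/a_t)] = 33.856 km/s.
Δv₂ = |v_t − v_c| = |33.856 − 26.002| = 7.854 km/s.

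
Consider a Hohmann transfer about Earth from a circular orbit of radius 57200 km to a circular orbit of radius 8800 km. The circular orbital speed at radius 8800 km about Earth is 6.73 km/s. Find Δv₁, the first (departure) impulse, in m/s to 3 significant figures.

From the circular-orbit relation v² = μ/r at r = 8800 km: μ = v²r = (6.73)² × 8800 = 3.98578×10^5 km³/s².
Semi-major axis of the transfer orbit: a_t = (57200 + 8800)/2 = 33000 km.
On the circular orbit at r = 57200 km, v_c = √(μ/r) = 2.640 km/s.
Vis-viva on the transfer ellipse at r = 57200 km gives v_t = √[μ(2/r − 1/a_t)] = 1.363 km/s.
Δv₁ = |v_t − v_c| = |1.363 − 2.640| = 1.277 km/s.

Δv₁ = 1280 m/s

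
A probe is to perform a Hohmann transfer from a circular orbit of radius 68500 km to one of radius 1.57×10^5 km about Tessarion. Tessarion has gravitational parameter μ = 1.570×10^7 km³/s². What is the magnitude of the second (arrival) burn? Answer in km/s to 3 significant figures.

Δv₂ = 2.21 km/s

Transfer-ellipse semi-major axis a_t = (r₁ + r₂)/2 = (68500 + 1.570×10^5)/2 = 1.1275×10^5 km.
Circular speed at r = 1.570×10^5 km: v_c = √(μ/r) = 10.00 km/s.
Vis-viva on the transfer ellipse at r = 1.570×10^5 km gives v_t = √[μ(2/r − 1/a_t)] = 7.794 km/s.
Δv₂ = |v_t − v_c| = |7.794 − 10.00| = 2.206 km/s.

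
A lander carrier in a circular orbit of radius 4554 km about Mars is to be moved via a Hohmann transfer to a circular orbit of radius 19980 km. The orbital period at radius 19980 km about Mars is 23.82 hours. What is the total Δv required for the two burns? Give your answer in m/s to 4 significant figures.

From Kepler's third law T² = 4π²r³/μ at r = 19980 km, T = 23.82 hours = 23.82 × 3600 s = 85752 s: μ = 4π²r³/T² = 42821.1 km³/s².
Semi-major axis of the transfer orbit: a_t = (4554 + 19980)/2 = 12267 km.
Circular speed at r₁: v₁ = √(μ/r₁) = √(42821.1/4554) = 3.066 km/s.
On the transfer ellipse at r₁, v² = μ(2/r − 1/a) gives v_p = √[μ(2/r₁ − 1/a_t)] = 3.913 km/s.
First burn Δv₁ = |v_p − v₁| = 0.8470 km/s.
Circular speed at r₂: v₂ = √(μ/r₂) = 1.464 km/s.
Transfer-orbit speed at r₂: v_a = √[μ(2/r₂ − 1/a_t)] = 0.8920 km/s.
Second burn Δv₂ = |v₂ − v_a| = 0.5720 km/s.
Δv = Δv₁ + Δv₂ = 0.8470 + 0.5720 = 1.419 km/s.

Δv = 1419 m/s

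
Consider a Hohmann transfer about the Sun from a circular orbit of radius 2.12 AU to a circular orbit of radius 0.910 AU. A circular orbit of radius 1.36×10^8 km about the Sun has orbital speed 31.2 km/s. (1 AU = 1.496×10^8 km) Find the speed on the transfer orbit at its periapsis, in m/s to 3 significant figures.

From the circular-orbit relation v² = μ/r at r = 1.36×10^8 km: μ = v²r = (31.2)² × 1.36×10^8 = 1.32388×10^11 km³/s².
In km: r₁ = 2.12 × 1.496×10^8 = 3.17152×10^8 km; r₂ = 0.910 × 1.496×10^8 = 1.36136×10^8 km.
The Hohmann ellipse has a_t = (r₁ + r₂)/2 = 2.26644×10^8 km.
The periapsis of the transfer ellipse is at r = 1.36136×10^8 km.
Applying v² = μ(2/r − 1/a_t): v = 36.89 km/s.

v = 36900 m/s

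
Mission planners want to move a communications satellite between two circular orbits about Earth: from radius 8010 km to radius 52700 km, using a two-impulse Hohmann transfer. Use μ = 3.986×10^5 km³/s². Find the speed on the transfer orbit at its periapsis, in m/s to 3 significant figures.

v = 9290 m/s

The Hohmann ellipse has a_t = (r₁ + r₂)/2 = 30355 km.
The periapsis of the transfer ellipse is at r = 8010 km.
From the vis-viva equation, v = √[μ(2/r − 1/a_t)] = 9.295 km/s.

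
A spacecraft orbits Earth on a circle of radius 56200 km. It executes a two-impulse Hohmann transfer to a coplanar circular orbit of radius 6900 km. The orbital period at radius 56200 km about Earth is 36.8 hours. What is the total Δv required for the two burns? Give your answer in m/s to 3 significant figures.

Δv = 3960 m/s

From Kepler's third law T² = 4π²r³/μ at r = 56200 km, T = 36.8 hours = 36.8 × 3600 s = 1.3248×10^5 s: μ = 4π²r³/T² = 3.99271×10^5 km³/s².
Transfer-ellipse semi-major axis a_t = (r₁ + r₂)/2 = (56200 + 6900)/2 = 31550 km.
At r₁ the circular-orbit speed is v₁ = √(μ/r₁) = 2.665 km/s.
On the transfer ellipse at r₁, v² = μ(2/r − 1/a) gives v_a = √[μ(2/r₁ − 1/a_t)] = 1.246 km/s.
First burn Δv₁ = |v_a − v₁| = 1.419 km/s.
Circular speed at r₂: v₂ = √(μ/r₂) = 7.6069 km/s.
Transfer-orbit speed at r₂: v_p = √[μ(2/r₂ − 1/a_t)] = 10.153 km/s.
Second burn Δv₂ = |v₂ − v_p| = 2.546 km/s.
Total Δv = Δv₁ + Δv₂ = 3.965 km/s.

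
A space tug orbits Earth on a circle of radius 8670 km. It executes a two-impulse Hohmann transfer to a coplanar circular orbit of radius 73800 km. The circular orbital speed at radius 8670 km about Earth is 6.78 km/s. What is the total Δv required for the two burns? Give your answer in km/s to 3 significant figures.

From the circular-orbit relation v² = μ/r at r = 8670 km: μ = v²r = (6.78)² × 8670 = 3.98546×10^5 km³/s².
The Hohmann ellipse has a_t = (r₁ + r₂)/2 = 41235 km.
Circular speed at r₁: v₁ = √(μ/r₁) = √(3.98546×10^5/8670) = 6.7800 km/s.
On the transfer ellipse at r₁, v² = μ(2/r − 1/a) gives v_p = √[μ(2/r₁ − 1/a_t)] = 9.0704 km/s.
First burn Δv₁ = |v_p − v₁| = 2.2904 km/s.
Circular speed at r₂: v₂ = √(μ/r₂) = 2.3239 km/s.
Transfer-orbit speed at r₂: v_a = √[μ(2/r₂ − 1/a_t)] = 1.0656 km/s.
Second burn Δv₂ = |v₂ − v_a| = 1.2583 km/s.
Total Δv = Δv₁ + Δv₂ = 3.549 km/s.

Δv = 3.55 km/s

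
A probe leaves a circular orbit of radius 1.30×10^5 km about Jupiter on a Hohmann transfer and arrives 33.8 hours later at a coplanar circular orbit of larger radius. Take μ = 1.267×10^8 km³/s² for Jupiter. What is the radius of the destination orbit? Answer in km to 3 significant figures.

r₂ = 1.02×10^6 km

Transfer time t = 33.8 hours = 1.2168×10^5 s, and t = π√(a_t³/μ).
So a_t = (μ t²/π²)^(1/3) = (1.267×10^8 × (1.2168×10^5)² / π²)^(1/3) = 5.7496×10^5 km.
Since a_t = (r₁ + r₂)/2, r₂ = 2a_t − r₁ = 2×5.7496×10^5 − 1.300×10^5 = 1.01992×10^6 km.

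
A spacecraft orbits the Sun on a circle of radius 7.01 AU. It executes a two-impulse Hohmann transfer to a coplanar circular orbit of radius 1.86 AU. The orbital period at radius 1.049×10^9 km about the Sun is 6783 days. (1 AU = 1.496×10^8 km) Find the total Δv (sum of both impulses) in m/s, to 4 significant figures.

Δv = 9581 m/s

From Kepler's third law T² = 4π²r³/μ at r = 1.049×10^9 km, T = 6783 days = 6783 × 86400 s = 5.860512×10^8 s: μ = 4π²r³/T² = 1.32683×10^11 km³/s².
In km: r₁ = 7.01 × 1.496×10^8 = 1.048696×10^9 km; r₂ = 1.86 × 1.496×10^8 = 2.78256×10^8 km.
The Hohmann ellipse has a_t = (r₁ + r₂)/2 = 6.63476×10^8 km.
Circular speed at r₁: v₁ = √(μ/r₁) = √(1.32683×10^11/1.048696×10^9) = 11.248 km/s.
Transfer-orbit speed at r₁ (v² = μ(2/r − 1/a)): v_a = √[μ(2/r₁ − 1/a_t)] = 7.2844 km/s.
First burn Δv₁ = |v_a − v₁| = 3.964 km/s.
At r₂, v₂ = √(μ/r₂) = 21.8366 km/s.
Transfer-orbit speed at r₂: v_p = √[μ(2/r₂ − 1/a_t)] = 27.4535 km/s.
Second burn Δv₂ = |v₂ − v_p| = 5.617 km/s.
Δv = Δv₁ + Δv₂ = 3.964 + 5.617 = 9.581 km/s.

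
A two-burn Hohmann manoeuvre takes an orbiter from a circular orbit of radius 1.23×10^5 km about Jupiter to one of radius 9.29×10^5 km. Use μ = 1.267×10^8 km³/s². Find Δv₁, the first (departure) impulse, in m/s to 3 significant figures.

Semi-major axis of the transfer orbit: a_t = (1.230×10^5 + 9.290×10^5)/2 = 5.260×10^5 km.
On the circular orbit at r = 1.230×10^5 km, v_c = √(μ/r) = 32.09 km/s.
Vis-viva on the transfer ellipse at r = 1.230×10^5 km gives v_t = √[μ(2/r − 1/a_t)] = 42.65 km/s.
Δv₁ = |v_t − v_c| = |42.65 − 32.09| = 10.56 km/s.

Δv₁ = 10600 m/s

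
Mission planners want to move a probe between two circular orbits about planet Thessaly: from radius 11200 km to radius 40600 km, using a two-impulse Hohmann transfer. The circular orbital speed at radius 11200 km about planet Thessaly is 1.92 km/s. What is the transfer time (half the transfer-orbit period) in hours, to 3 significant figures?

t = 17.9 hours

From the circular-orbit relation v² = μ/r at r = 11200 km: μ = v²r = (1.92)² × 11200 = 41287.7 km³/s².
The Hohmann ellipse has a_t = (r₁ + r₂)/2 = 25900 km.
By Kepler's third law the transfer-orbit period is T = 2π√(a_t³/μ), so t = T/2 = 64450 s.
Converting: 64450 s ÷ 3600 s/hour = 17.9 hours.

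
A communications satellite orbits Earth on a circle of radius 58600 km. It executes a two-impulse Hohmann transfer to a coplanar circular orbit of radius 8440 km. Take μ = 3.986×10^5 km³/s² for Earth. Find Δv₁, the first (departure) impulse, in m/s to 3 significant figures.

Transfer-ellipse semi-major axis a_t = (r₁ + r₂)/2 = (58600 + 8440)/2 = 33520 km.
On the circular orbit at r = 58600 km, v_c = √(μ/r) = 2.608 km/s.
Transfer-orbit speed at the same r (vis-viva, a = a_t): v_t = √[μ(2/r − 1/a_t)] = 1.309 km/s.
Δv₁ = |v_t − v_c| = |1.309 − 2.608| = 1.299 km/s.

Δv₁ = 1300 m/s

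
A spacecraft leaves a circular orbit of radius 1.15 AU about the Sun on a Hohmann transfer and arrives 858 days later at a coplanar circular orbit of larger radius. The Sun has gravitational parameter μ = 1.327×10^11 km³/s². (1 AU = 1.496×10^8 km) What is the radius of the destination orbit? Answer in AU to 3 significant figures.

In km: r₁ = 1.15 × 1.496×10^8 = 1.7204×10^8 km.
Transfer time t = 858 days = 7.41312×10^7 s, and t = π√(a_t³/μ).
So a_t = (μ t²/π²)^(1/3) = (1.327×10^11 × (7.41312×10^7)² / π²)^(1/3) = 4.1962×10^8 km.
Since a_t = (r₁ + r₂)/2, r₂ = 2a_t − r₁ = 2×4.1962×10^8 − 1.7204×10^8 = 6.672×10^8 km.
In AU: r₂ = 6.672×10^8 / 1.496×10^8 = 4.46 AU.

r₂ = 4.46 AU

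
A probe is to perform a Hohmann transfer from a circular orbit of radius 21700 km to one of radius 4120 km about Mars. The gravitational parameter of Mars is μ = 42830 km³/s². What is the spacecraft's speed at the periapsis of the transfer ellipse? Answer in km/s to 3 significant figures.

v = 4.18 km/s

Semi-major axis of the transfer orbit: a_t = (21700 + 4120)/2 = 12910 km.
At periapsis, r = 4120 km.
Applying v² = μ(2/r − 1/a_t): v = 4.180 km/s.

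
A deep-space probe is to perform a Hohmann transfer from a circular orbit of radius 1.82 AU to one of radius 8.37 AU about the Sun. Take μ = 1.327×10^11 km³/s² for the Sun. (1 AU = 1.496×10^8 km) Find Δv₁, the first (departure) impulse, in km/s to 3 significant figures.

Δv₁ = 6.22 km/s

In km: r₁ = 1.82 × 1.496×10^8 = 2.72272×10^8 km; r₂ = 8.37 × 1.496×10^8 = 1.252152×10^9 km.
The Hohmann ellipse has a_t = (r₁ + r₂)/2 = 7.62212×10^8 km.
On the circular orbit at r = 2.72272×10^8 km, v_c = √(μ/r) = 22.077 km/s.
Transfer-orbit speed at the same r (vis-viva, a = a_t): v_t = √[μ(2/r − 1/a_t)] = 28.296 km/s.
Δv₁ = |v_t − v_c| = |28.296 − 22.077| = 6.219 km/s.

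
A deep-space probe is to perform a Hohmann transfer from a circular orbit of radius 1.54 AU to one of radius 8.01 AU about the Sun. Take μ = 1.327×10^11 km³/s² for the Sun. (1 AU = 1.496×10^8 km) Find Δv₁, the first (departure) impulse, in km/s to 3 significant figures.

Δv₁ = 7.08 km/s

In km: r₁ = 1.54 × 1.496×10^8 = 2.30384×10^8 km; r₂ = 8.01 × 1.496×10^8 = 1.198296×10^9 km.
Transfer-ellipse semi-major axis a_t = (r₁ + r₂)/2 = (2.30384×10^8 + 1.198296×10^9)/2 = 7.1434×10^8 km.
On the circular orbit at r = 2.30384×10^8 km, v_c = √(μ/r) = 24.000 km/s.
Vis-viva on the transfer ellipse at r = 2.30384×10^8 km gives v_t = √[μ(2/r − 1/a_t)] = 31.084 km/s.
Δv₁ = |v_t − v_c| = |31.084 − 24.000| = 7.084 km/s.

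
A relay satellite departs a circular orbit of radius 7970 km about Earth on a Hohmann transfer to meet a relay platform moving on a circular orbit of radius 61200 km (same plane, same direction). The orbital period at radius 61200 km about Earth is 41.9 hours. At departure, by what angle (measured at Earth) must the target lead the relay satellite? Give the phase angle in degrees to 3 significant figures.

φ = 104°

From Kepler's third law T² = 4π²r³/μ at r = 61200 km, T = 41.9 hours = 41.9 × 3600 s = 1.5084×10^5 s: μ = 4π²r³/T² = 3.97723×10^5 km³/s².
The Hohmann ellipse has a_t = (r₁ + r₂)/2 = 34585 km.
Transfer time t = π√(a_t³/μ) = 32040 s.
The target's mean motion on its circular orbit is ω₂ = √(μ/r₂³) = 4.1655×10^-5 rad/s.
Angle swept by the target during transfer: ω₂·t = 1.3346 rad = 76.47°.
Arrival is 180° from departure on the ellipse, so φ = 180° − 76.47° = 104°.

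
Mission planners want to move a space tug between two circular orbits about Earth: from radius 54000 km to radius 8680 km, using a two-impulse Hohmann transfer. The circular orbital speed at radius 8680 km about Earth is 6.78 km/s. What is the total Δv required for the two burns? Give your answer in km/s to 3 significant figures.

From the circular-orbit relation v² = μ/r at r = 8680 km: μ = v²r = (6.78)² × 8680 = 3.99006×10^5 km³/s².
Semi-major axis of the transfer orbit: a_t = (54000 + 8680)/2 = 31340 km.
Circular speed at r₁: v₁ = √(μ/r₁) = √(3.99006×10^5/54000) = 2.7183 km/s.
On the transfer ellipse at r₁, vis-viva gives v_a = √[μ(2/r₁ − 1/a_t)] = 1.4306 km/s.
First burn Δv₁ = |v_a − v₁| = 1.2877 km/s.
Circular speed at r₂: v₂ = √(μ/r₂) = 6.7800 km/s.
Transfer-orbit speed at r₂: v_p = √[μ(2/r₂ − 1/a_t)] = 8.8997 km/s.
Second burn Δv₂ = |v₂ − v_p| = 2.1197 km/s.
Total Δv = Δv₁ + Δv₂ = 3.407 km/s.

Δv = 3.41 km/s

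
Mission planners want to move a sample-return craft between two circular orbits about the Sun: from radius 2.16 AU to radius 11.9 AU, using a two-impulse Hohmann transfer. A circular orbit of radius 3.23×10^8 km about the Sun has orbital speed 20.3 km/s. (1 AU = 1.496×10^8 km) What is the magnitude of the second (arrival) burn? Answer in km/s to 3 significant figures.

From the circular-orbit relation v² = μ/r at r = 3.23×10^8 km: μ = v²r = (20.3)² × 3.23×10^8 = 1.33105×10^11 km³/s².
In km: r₁ = 2.16 × 1.496×10^8 = 3.23136×10^8 km; r₂ = 11.9 × 1.496×10^8 = 1.78024×10^9 km.
The Hohmann ellipse has a_t = (r₁ + r₂)/2 = 1.051688×10^9 km.
On the circular orbit at r = 1.78024×10^9 km, v_c = √(μ/r) = 8.647 km/s.
Vis-viva on the transfer ellipse at r = 1.78024×10^9 km gives v_t = √[μ(2/r − 1/a_t)] = 4.793 km/s.
Δv₂ = |v_t − v_c| = |4.793 − 8.647| = 3.854 km/s.

Δv₂ = 3.85 km/s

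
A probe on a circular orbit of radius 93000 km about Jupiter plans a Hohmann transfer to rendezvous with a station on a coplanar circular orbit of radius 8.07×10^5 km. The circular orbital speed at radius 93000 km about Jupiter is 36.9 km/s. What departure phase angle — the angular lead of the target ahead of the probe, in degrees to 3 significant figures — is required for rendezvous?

φ = 105°

From the circular-orbit relation v² = μ/r at r = 93000 km: μ = v²r = (36.9)² × 93000 = 1.26630×10^8 km³/s².
Transfer-ellipse semi-major axis a_t = (r₁ + r₂)/2 = (93000 + 8.070×10^5)/2 = 4.500×10^5 km.
Transfer time t = π√(a_t³/μ) = 84275.4 s.
The target's mean motion on its circular orbit is ω₂ = √(μ/r₂³) = 1.55224×10^-5 rad/s.
Angle swept by the target during transfer: ω₂·t = 1.3082 rad = 74.95°.
The probe traverses 180° on the transfer ellipse, so the target must lead by 180° − 74.95° = 105°.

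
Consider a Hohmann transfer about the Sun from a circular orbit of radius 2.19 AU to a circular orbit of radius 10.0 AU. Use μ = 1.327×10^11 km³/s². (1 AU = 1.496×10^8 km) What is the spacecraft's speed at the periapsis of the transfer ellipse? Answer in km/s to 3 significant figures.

v = 25.8 km/s

In km: r₁ = 2.19 × 1.496×10^8 = 3.27624×10^8 km; r₂ = 10.0 × 1.496×10^8 = 1.496×10^9 km.
Semi-major axis of the transfer orbit: a_t = (3.27624×10^8 + 1.496×10^9)/2 = 9.11812×10^8 km.
The periapsis of the transfer ellipse is at r = 3.27624×10^8 km.
Vis-viva: v = √[μ(2/r − 1/a_t)] = √[1.327×10^11 × (2/3.27624×10^8 − 1/9.11812×10^8)] = 25.78 km/s.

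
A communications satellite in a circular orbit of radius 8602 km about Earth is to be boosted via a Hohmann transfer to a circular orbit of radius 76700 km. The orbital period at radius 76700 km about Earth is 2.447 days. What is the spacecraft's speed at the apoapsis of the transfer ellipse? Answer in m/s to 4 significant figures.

v = 1024 m/s

From Kepler's third law T² = 4π²r³/μ at r = 76700 km, T = 2.447 days = 2.447 × 86400 s = 2.114208×10^5 s: μ = 4π²r³/T² = 3.98520×10^5 km³/s².
The Hohmann ellipse has a_t = (r₁ + r₂)/2 = 42651 km.
The apoapsis of the transfer ellipse is at r = 76700 km.
From the vis-viva equation, v = √[μ(2/r − 1/a_t)] = 1.024 km/s.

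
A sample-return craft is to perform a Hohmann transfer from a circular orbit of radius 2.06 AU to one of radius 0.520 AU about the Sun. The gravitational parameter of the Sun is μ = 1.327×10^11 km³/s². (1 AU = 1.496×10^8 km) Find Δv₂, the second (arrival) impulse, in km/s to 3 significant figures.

In km: r₁ = 2.06 × 1.496×10^8 = 3.08176×10^8 km; r₂ = 0.520 × 1.496×10^8 = 7.7792×10^7 km.
The Hohmann ellipse has a_t = (r₁ + r₂)/2 = 1.92984×10^8 km.
Circular speed at r = 7.7792×10^7 km: v_c = √(μ/r) = 41.30 km/s.
Vis-viva on the transfer ellipse at r = 7.7792×10^7 km gives v_t = √[μ(2/r − 1/a_t)] = 52.19 km/s.
Δv₂ = |v_t − v_c| = |52.19 − 41.30| = 10.89 km/s.

Δv₂ = 10.9 km/s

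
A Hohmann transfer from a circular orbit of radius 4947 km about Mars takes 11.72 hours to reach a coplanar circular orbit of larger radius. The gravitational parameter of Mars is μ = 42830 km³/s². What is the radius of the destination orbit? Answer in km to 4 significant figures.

Transfer time t = 11.72 hours = 42192 s, and t = π√(a_t³/μ).
So a_t = (μ t²/π²)^(1/3) = (42830 × (42192)² / π²)^(1/3) = 19768 km.
Since a_t = (r₁ + r₂)/2, r₂ = 2a_t − r₁ = 2×19768 − 4947 = 34589 km.

r₂ = 34590 km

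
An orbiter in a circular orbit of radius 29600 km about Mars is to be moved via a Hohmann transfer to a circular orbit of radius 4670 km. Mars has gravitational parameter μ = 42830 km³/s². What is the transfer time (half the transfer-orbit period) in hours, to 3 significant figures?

t = 9.46 hours

Transfer-ellipse semi-major axis a_t = (r₁ + r₂)/2 = (29600 + 4670)/2 = 17135 km.
Half the transfer-orbit period gives t = π√(a_t³/μ) = 34050 s.
Converting: 34050 s ÷ 3600 s/hour = 9.46 hours.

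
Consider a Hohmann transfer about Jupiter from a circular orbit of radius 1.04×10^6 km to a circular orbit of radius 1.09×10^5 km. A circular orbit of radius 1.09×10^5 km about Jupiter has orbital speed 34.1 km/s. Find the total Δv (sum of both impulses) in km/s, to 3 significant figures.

Δv = 18.0 km/s

From the circular-orbit relation v² = μ/r at r = 1.09×10^5 km: μ = v²r = (34.1)² × 1.09×10^5 = 1.26746×10^8 km³/s².
The Hohmann ellipse has a_t = (r₁ + r₂)/2 = 5.745×10^5 km.
Circular speed at r₁: v₁ = √(μ/r₁) = √(1.26746×10^8/1.040×10^6) = 11.04 km/s.
Transfer-orbit speed at r₁ (vis-viva): v_a = √[μ(2/r₁ − 1/a_t)] = 4.809 km/s.
First burn Δv₁ = |v_a − v₁| = 6.231 km/s.
At r₂, v₂ = √(μ/r₂) = 34.10 km/s.
Transfer-orbit speed at r₂: v_p = √[μ(2/r₂ − 1/a_t)] = 45.88 km/s.
Second burn Δv₂ = |v₂ − v_p| = 11.78 km/s.
Δv = Δv₁ + Δv₂ = 6.231 + 11.78 = 18.01 km/s.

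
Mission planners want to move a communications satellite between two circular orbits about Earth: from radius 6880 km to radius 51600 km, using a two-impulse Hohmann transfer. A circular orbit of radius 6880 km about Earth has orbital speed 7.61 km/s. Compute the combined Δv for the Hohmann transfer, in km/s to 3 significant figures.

Δv = 3.93 km/s

From the circular-orbit relation v² = μ/r at r = 6880 km: μ = v²r = (7.61)² × 6880 = 3.98435×10^5 km³/s².
Semi-major axis of the transfer orbit: a_t = (6880 + 51600)/2 = 29240 km.
At r₁ the circular-orbit speed is v₁ = √(μ/r₁) = 7.6100 km/s.
Transfer-orbit speed at r₁ (vis-viva): v_p = √[μ(2/r₁ − 1/a_t)] = 10.109 km/s.
First burn Δv₁ = |v_p − v₁| = 2.499 km/s.
At r₂, v₂ = √(μ/r₂) = 2.779 km/s.
Transfer-orbit speed at r₂: v_a = √[μ(2/r₂ − 1/a_t)] = 1.348 km/s.
Second burn Δv₂ = |v₂ − v_a| = 1.431 km/s.
Δv = Δv₁ + Δv₂ = 2.499 + 1.431 = 3.930 km/s.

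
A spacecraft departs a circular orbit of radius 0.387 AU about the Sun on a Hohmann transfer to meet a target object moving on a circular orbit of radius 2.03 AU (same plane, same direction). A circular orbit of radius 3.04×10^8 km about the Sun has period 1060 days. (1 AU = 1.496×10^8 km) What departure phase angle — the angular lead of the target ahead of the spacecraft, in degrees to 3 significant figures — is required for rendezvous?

From Kepler's third law T² = 4π²r³/μ at r = 3.04×10^8 km, T = 1060 days = 1060 × 86400 s = 9.1584×10^7 s: μ = 4π²r³/T² = 1.32233×10^11 km³/s².
In km: r₁ = 0.387 × 1.496×10^8 = 5.78952×10^7 km; r₂ = 2.03 × 1.496×10^8 = 3.03688×10^8 km.
Semi-major axis of the transfer orbit: a_t = (5.78952×10^7 + 3.03688×10^8)/2 = 1.807916×10^8 km.
The half-period of the transfer ellipse is t = π√(a_t³/μ) = 2.100×10^7 s.
The target's mean motion on its circular orbit is ω₂ = √(μ/r₂³) = 6.871×10^-8 rad/s.
Angle swept by the target during transfer: ω₂·t = 1.443 rad = 82.68°.
Arrival is 180° from departure on the ellipse, so φ = 180° − 82.68° = 97.3°.

φ = 97.3°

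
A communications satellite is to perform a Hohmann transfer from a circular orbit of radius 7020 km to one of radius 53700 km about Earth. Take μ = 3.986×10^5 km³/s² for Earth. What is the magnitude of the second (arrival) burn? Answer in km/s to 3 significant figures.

Transfer-ellipse semi-major axis a_t = (r₁ + r₂)/2 = (7020 + 53700)/2 = 30360 km.
On the circular orbit at r = 53700 km, v_c = √(μ/r) = 2.724 km/s.
Vis-viva on the transfer ellipse at r = 53700 km gives v_t = √[μ(2/r − 1/a_t)] = 1.310 km/s.
Δv₂ = |v_t − v_c| = |1.310 − 2.724| = 1.414 km/s.

Δv₂ = 1.41 km/s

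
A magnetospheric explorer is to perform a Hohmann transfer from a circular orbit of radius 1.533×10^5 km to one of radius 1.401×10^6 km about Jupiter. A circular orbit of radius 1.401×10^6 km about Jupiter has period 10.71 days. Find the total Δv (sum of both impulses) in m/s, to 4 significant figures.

From Kepler's third law T² = 4π²r³/μ at r = 1.401×10^6 km, T = 10.71 days = 10.71 × 86400 s = 9.25344×10^5 s: μ = 4π²r³/T² = 1.26785×10^8 km³/s².
The Hohmann ellipse has a_t = (r₁ + r₂)/2 = 7.7715×10^5 km.
Circular speed at r₁: v₁ = √(μ/r₁) = √(1.26785×10^8/1.533×10^5) = 28.7583 km/s.
Transfer-orbit speed at r₁ (vis-viva equation): v_p = √[μ(2/r₁ − 1/a_t)] = 38.6126 km/s.
First burn Δv₁ = |v_p − v₁| = 9.854 km/s.
Circular speed at r₂: v₂ = √(μ/r₂) = 9.513 km/s.
Transfer-orbit speed at r₂: v_a = √[μ(2/r₂ − 1/a_t)] = 4.225 km/s.
Second burn Δv₂ = |v₂ − v_a| = 5.288 km/s.
Total Δv = Δv₁ + Δv₂ = 15.14 km/s.

Δv = 15140 m/s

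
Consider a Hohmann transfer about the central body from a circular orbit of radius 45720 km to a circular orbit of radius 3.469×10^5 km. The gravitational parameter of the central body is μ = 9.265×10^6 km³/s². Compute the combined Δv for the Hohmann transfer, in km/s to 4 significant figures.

Δv = 7.362 km/s

Semi-major axis of the transfer orbit: a_t = (45720 + 3.469×10^5)/2 = 1.9631×10^5 km.
Circular speed at r₁: v₁ = √(μ/r₁) = √(9.265×10^6/45720) = 14.235 km/s.
On the transfer ellipse at r₁, v² = μ(2/r − 1/a) gives v_p = √[μ(2/r₁ − 1/a_t)] = 18.923 km/s.
First burn Δv₁ = |v_p − v₁| = 4.688 km/s.
Circular speed at r₂: v₂ = √(μ/r₂) = 5.168 km/s.
Transfer-orbit speed at r₂: v_a = √[μ(2/r₂ − 1/a_t)] = 2.494 km/s.
Second burn Δv₂ = |v₂ − v_a| = 2.674 km/s.
Δv = Δv₁ + Δv₂ = 4.688 + 2.674 = 7.362 km/s.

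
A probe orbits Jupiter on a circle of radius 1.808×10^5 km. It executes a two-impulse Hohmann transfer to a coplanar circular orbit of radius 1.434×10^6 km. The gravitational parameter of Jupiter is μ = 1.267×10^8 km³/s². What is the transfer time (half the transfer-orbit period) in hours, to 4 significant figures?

Transfer-ellipse semi-major axis a_t = (r₁ + r₂)/2 = (1.808×10^5 + 1.434×10^6)/2 = 8.074×10^5 km.
By Kepler's third law the transfer-orbit period is T = 2π√(a_t³/μ), so t = T/2 = 2.025×10^5 s.
Converting: 2.025×10^5 s ÷ 3600 s/hour = 56.25 hours.

t = 56.25 hours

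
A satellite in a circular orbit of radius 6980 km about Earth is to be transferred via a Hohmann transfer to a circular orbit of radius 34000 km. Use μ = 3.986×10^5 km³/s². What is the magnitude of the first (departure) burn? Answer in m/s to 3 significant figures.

Δv₁ = 2180 m/s

Semi-major axis of the transfer orbit: a_t = (6980 + 34000)/2 = 20490 km.
Circular speed at r = 6980 km: v_c = √(μ/r) = 7.55685 km/s.
Transfer-orbit speed at the same r (vis-viva, a = a_t): v_t = √[μ(2/r − 1/a_t)] = 9.73441 km/s.
Δv₁ = |v_t − v_c| = |9.73441 − 7.55685| = 2.178 km/s.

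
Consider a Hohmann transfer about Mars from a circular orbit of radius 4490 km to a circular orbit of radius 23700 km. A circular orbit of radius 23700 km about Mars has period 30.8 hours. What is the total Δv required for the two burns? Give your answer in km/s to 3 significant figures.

From Kepler's third law T² = 4π²r³/μ at r = 23700 km, T = 30.8 hours = 30.8 × 3600 s = 1.1088×10^5 s: μ = 4π²r³/T² = 42746.3 km³/s².
Transfer-ellipse semi-major axis a_t = (r₁ + r₂)/2 = (4490 + 23700)/2 = 14095 km.
Circular speed at r₁: v₁ = √(μ/r₁) = √(42746.3/4490) = 3.08550 km/s.
On the transfer ellipse at r₁, vis-viva gives v_p = √[μ(2/r₁ − 1/a_t)] = 4.00099 km/s.
First burn Δv₁ = |v_p − v₁| = 0.91549 km/s.
At r₂, v₂ = √(μ/r₂) = 1.343 km/s.
Transfer-orbit speed at r₂: v_a = √[μ(2/r₂ − 1/a_t)] = 0.7580 km/s.
Second burn Δv₂ = |v₂ − v_a| = 0.58500 km/s.
Δv = Δv₁ + Δv₂ = 0.91549 + 0.58500 = 1.500 km/s.

Δv = 1.50 km/s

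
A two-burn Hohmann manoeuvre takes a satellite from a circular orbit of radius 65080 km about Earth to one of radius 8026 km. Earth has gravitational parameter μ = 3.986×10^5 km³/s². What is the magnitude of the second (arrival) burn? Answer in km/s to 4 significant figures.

Semi-major axis of the transfer orbit: a_t = (65080 + 8026)/2 = 36553 km.
On the circular orbit at r = 8026 km, v_c = √(μ/r) = 7.047 km/s.
Vis-viva on the transfer ellipse at r = 8026 km gives v_t = √[μ(2/r − 1/a_t)] = 9.403 km/s.
Δv₂ = |v_t − v_c| = |9.403 − 7.047| = 2.356 km/s.

Δv₂ = 2.356 km/s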